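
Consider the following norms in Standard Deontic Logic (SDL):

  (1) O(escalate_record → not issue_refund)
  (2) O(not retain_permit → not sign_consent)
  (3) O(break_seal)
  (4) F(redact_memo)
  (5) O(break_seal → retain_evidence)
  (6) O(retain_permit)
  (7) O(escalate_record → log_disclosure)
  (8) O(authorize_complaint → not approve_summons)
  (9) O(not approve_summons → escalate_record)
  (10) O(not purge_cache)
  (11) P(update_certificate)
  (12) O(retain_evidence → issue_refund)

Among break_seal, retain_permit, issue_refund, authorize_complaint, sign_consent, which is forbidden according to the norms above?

Premise 3 states O(break_seal) outright.
From O(break_seal) and premise 5, O(break_seal → retain_evidence), we obtain O(retain_evidence).
From O(retain_evidence) and premise 12, O(retain_evidence → issue_refund), we obtain O(issue_refund).
Premise 1 is O(escalate_record → not issue_refund); contrapositively O(issue_refund → not escalate_record). Since O(issue_refund) holds, K gives O(not escalate_record).
Premise 9, O(not approve_summons → escalate_record), contraposes to O(not escalate_record → approve_summons); with O(not escalate_record) we get O(approve_summons).
Premise 8 is O(authorize_complaint → not approve_summons); contrapositively O(approve_summons → not authorize_complaint). Since O(approve_summons) holds, K gives O(not authorize_complaint).
So O(not authorize_complaint) holds, i.e. authorize_complaint is forbidden. None of the other listed options is forbidden under the premises.

authorize_complaint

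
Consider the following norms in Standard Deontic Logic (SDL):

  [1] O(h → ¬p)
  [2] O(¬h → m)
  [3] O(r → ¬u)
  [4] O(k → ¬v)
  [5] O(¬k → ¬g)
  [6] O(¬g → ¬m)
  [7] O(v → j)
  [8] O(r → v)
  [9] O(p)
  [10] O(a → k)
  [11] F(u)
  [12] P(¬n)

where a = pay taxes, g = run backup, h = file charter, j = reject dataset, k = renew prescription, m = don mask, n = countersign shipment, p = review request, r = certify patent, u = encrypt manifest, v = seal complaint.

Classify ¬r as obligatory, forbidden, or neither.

Obligatory

Premise 9 states O(p) outright.
The contrapositive of premise 1 (O(h → ¬p)) is O(p → ¬h), and O(p) is already established, so O(¬h).
From O(¬h) and premise 2, O(¬h → m), we obtain O(m).
The contrapositive of premise 6 (O(¬g → ¬m)) is O(m → g), and O(m) is already established, so O(g).
The contrapositive of premise 5 (O(¬k → ¬g)) is O(g → k), and O(g) is already established, so O(k).
From O(k) and premise 4, O(k → ¬v), we obtain O(¬v).
Premise 8, O(r → v), contraposes to O(¬v → ¬r); with O(¬v) we get O(¬r).
Premises 3, 7, 10, 11, 12 do not contribute to this derivation.
Hence ¬r is obligatory.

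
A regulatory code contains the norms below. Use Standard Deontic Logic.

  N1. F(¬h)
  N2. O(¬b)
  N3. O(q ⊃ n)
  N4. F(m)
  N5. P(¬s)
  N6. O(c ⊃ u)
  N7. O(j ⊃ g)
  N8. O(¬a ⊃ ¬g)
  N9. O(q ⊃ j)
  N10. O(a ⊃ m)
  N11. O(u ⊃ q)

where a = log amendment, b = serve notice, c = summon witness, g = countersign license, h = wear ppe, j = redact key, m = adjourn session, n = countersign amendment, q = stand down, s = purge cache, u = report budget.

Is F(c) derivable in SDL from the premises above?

F(m) at premise 4 means O(¬m).
The contrapositive of premise 10 (O(a ⊃ m)) is O(¬m ⊃ ¬a), and O(¬m) is already established, so O(¬a).
From O(¬a) and premise 8, O(¬a ⊃ ¬g), we obtain O(¬g).
The contrapositive of premise 7 (O(j ⊃ g)) is O(¬g ⊃ ¬j), and O(¬g) is already established, so O(¬j).
The contrapositive of premise 9 (O(q ⊃ j)) is O(¬j ⊃ ¬q), and O(¬j) is already established, so O(¬q).
Premise 11, O(u ⊃ q), contraposes to O(¬q ⊃ ¬u); with O(¬q) we get O(¬u).
Premise 6, O(c ⊃ u), contraposes to O(¬u ⊃ ¬c); with O(¬u) we get O(¬c).
Premises 1, 2, 3, 5 do not contribute to this derivation.
So O(¬c) holds, i.e. F(c). The claim follows.

Yes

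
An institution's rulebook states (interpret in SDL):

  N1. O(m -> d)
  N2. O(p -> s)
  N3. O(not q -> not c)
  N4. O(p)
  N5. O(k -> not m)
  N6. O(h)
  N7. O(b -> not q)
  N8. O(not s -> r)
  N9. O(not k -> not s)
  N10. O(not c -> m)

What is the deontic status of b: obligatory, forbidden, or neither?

Premise 4 states O(p) outright.
With premise 2, O(p -> s), the K-axiom yields O(s).
Premise 9, O(not k -> not s), contraposes to O(s -> k); with O(s) we get O(k).
Premise 5 is O(k -> not m); since O(k), deontic closure gives O(not m).
Premise 10 is O(not c -> m); contrapositively O(not m -> c). Since O(not m) holds, K gives O(c).
Premise 3 is O(not q -> not c); contrapositively O(c -> q). Since O(c) holds, K gives O(q).
Premise 7 is O(b -> not q); contrapositively O(q -> not b). Since O(q) holds, K gives O(not b).
Premises 1, 6, 8 do not contribute to this derivation.
Thus O(not b), which is F(b): b is forbidden.

Forbidden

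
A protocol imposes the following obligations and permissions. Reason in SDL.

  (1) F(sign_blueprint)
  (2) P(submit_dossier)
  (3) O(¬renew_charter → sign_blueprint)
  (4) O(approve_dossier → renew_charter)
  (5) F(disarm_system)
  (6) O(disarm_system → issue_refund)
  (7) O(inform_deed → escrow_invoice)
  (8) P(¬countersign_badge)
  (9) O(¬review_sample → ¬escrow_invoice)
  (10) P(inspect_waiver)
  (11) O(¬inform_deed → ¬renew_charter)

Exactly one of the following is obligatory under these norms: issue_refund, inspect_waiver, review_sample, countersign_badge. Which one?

F(sign_blueprint) at premise 1 means O(¬sign_blueprint).
Premise 3 is O(¬renew_charter → sign_blueprint); contrapositively O(¬sign_blueprint → renew_charter). Since O(¬sign_blueprint) holds, K gives O(renew_charter).
Premise 11, O(¬inform_deed → ¬renew_charter), contraposes to O(renew_charter → inform_deed); with O(renew_charter) we get O(inform_deed).
From O(inform_deed) and premise 7, O(inform_deed → escrow_invoice), we obtain O(escrow_invoice).
Premise 9, O(¬review_sample → ¬escrow_invoice), contraposes to O(escrow_invoice → review_sample); with O(escrow_invoice) we get O(review_sample).
So O(review_sample) holds — review_sample is obligatory. None of the other listed options is made obligatory by any chain of premises.

review_sample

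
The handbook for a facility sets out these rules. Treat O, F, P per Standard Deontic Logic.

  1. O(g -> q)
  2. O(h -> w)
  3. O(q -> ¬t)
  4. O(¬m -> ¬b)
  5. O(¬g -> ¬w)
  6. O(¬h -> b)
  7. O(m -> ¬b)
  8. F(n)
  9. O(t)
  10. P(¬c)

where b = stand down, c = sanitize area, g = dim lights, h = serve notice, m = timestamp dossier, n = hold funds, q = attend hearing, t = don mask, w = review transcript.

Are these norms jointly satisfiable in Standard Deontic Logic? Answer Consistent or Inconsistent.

Premises 7 and 4 cover both cases: O(m -> ¬b) and O(¬m -> ¬b). Since m ∨ ¬m is a tautology, O(¬b) follows.
Premise 6 is O(¬h -> b); contrapositively O(¬b -> h). Since O(¬b) holds, K gives O(h).
Premise 2 is O(h -> w); since O(h), deontic closure gives O(w).
The contrapositive of premise 5 (O(¬g -> ¬w)) is O(w -> g), and O(w) is already established, so O(g).
From O(g) and premise 1, O(g -> q), we obtain O(q).
Applying K to premise 3 (O(q -> ¬t)) and O(q) yields O(¬t).
Yet premise 9 states O(t).
We now have both O(¬t) and O(t) — t is simultaneously obligatory and forbidden, violating the D-axiom.

Inconsistent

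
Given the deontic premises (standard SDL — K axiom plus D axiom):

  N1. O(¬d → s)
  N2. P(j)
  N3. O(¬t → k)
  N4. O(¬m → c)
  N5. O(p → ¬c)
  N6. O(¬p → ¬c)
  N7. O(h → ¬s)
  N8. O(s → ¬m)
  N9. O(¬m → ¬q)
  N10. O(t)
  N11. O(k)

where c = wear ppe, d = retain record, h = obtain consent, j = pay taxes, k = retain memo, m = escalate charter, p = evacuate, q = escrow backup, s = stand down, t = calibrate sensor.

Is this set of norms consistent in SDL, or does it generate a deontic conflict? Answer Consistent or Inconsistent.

Premise 3 is O(¬t → k); even if O(k) held, inferring O(¬t) would be affirming the consequent — invalid.
So O(¬t) is not derivable, and the apparent clash with O(t) does not arise.
A world satisfying every obligation exists (e.g. c=false, d=true, h=false, j=false, k=true, m=true, p=false, q=false, s=false, t=true); no atom is both obligatory and forbidden, so the set is consistent.

Consistent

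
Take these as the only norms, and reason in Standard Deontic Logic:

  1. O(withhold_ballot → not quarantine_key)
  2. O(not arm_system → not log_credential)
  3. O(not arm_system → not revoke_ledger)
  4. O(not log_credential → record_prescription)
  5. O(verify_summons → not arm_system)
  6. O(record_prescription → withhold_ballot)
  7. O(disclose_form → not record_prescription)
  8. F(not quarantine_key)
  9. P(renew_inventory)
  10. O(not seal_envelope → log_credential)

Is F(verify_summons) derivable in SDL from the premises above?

Yes

Premise 8, F(not quarantine_key), is equivalent to O(quarantine_key).
Premise 1, O(withhold_ballot → not quarantine_key), contraposes to O(quarantine_key → not withhold_ballot); with O(quarantine_key) we get O(not withhold_ballot).
Premise 6 is O(record_prescription → withhold_ballot); contrapositively O(not withhold_ballot → not record_prescription). Since O(not withhold_ballot) holds, K gives O(not record_prescription).
The contrapositive of premise 4 (O(not log_credential → record_prescription)) is O(not record_prescription → log_credential), and O(not record_prescription) is already established, so O(log_credential).
Premise 2 is O(not arm_system → not log_credential); contrapositively O(log_credential → arm_system). Since O(log_credential) holds, K gives O(arm_system).
The contrapositive of premise 5 (O(verify_summons → not arm_system)) is O(arm_system → not verify_summons), and O(arm_system) is already established, so O(not verify_summons).
Premises 3, 7, 9, 10 do not contribute to this derivation.
So O(not verify_summons) holds, i.e. F(verify_summons). The claim follows.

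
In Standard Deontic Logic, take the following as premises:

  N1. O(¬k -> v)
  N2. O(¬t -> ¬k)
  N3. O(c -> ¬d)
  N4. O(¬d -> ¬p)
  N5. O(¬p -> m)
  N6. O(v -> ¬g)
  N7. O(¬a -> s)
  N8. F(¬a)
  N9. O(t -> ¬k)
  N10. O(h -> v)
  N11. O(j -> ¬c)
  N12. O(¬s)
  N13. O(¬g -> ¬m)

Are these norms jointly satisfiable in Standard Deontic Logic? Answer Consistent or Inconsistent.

Consistent

Premise 7 is O(¬a -> s), but O(¬a) is not derivable from the premises, so it does not yield O(s).
So O(s) is not derivable, and the apparent clash with O(¬s) does not arise.
A world satisfying every obligation exists (e.g. a=true, c=false, d=true, g=false, h=false, j=false, k=false, m=false, p=true, s=false, t=false, v=true); no atom is both obligatory and forbidden, so the set is consistent.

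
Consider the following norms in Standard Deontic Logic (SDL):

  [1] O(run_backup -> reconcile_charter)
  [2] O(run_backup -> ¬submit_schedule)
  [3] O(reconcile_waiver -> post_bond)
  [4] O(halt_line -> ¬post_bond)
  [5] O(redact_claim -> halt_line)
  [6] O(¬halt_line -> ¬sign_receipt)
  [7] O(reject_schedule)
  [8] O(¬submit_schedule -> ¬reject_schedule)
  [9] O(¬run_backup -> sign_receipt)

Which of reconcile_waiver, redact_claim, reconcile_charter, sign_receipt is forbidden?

reconcile_waiver

Premise 7 gives O(reject_schedule).
The contrapositive of premise 8 (O(¬submit_schedule -> ¬reject_schedule)) is O(reject_schedule -> submit_schedule), and O(reject_schedule) is already established, so O(submit_schedule).
Premise 2, O(run_backup -> ¬submit_schedule), contraposes to O(submit_schedule -> ¬run_backup); with O(submit_schedule) we get O(¬run_backup).
With premise 9, O(¬run_backup -> sign_receipt), the K-axiom yields O(sign_receipt).
The contrapositive of premise 6 (O(¬halt_line -> ¬sign_receipt)) is O(sign_receipt -> halt_line), and O(sign_receipt) is already established, so O(halt_line).
Applying K to premise 4 (O(halt_line -> ¬post_bond)) and O(halt_line) yields O(¬post_bond).
Premise 3, O(reconcile_waiver -> post_bond), contraposes to O(¬post_bond -> ¬reconcile_waiver); with O(¬post_bond) we get O(¬reconcile_waiver).
So O(¬reconcile_waiver) holds, i.e. reconcile_waiver is forbidden. None of the other listed options is forbidden under the premises.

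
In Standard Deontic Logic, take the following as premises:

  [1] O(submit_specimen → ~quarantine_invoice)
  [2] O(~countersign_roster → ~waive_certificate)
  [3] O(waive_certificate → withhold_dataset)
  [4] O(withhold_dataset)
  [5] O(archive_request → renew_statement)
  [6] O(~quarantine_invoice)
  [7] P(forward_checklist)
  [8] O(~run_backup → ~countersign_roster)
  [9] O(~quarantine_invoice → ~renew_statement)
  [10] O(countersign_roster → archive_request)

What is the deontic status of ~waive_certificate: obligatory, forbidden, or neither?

From premise 6 we have O(~quarantine_invoice).
Applying K to premise 9 (O(~quarantine_invoice → ~renew_statement)) and O(~quarantine_invoice) yields O(~renew_statement).
The contrapositive of premise 5 (O(archive_request → renew_statement)) is O(~renew_statement → ~archive_request), and O(~renew_statement) is already established, so O(~archive_request).
Premise 10 is O(countersign_roster → archive_request); contrapositively O(~archive_request → ~countersign_roster). Since O(~archive_request) holds, K gives O(~countersign_roster).
From O(~countersign_roster) and premise 2, O(~countersign_roster → ~waive_certificate), we obtain O(~waive_certificate).
Premises 1, 3, 4, 7, 8 do not contribute to this derivation.
Hence ~waive_certificate is obligatory.

Obligatory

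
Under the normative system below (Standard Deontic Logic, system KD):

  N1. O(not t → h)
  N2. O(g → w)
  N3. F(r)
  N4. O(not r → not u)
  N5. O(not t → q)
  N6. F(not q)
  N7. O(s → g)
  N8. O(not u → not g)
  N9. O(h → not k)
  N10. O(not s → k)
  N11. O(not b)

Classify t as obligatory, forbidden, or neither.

Obligatory

F(r) at premise 3 means O(not r).
Applying K to premise 4 (O(not r → not u)) and O(not r) yields O(not u).
From O(not u) and premise 8, O(not u → not g), we obtain O(not g).
Premise 7 is O(s → g); contrapositively O(not g → not s). Since O(not g) holds, K gives O(not s).
Premise 10 is O(not s → k); since O(not s), deontic closure gives O(k).
Premise 9, O(h → not k), contraposes to O(k → not h); with O(k) we get O(not h).
The contrapositive of premise 1 (O(not t → h)) is O(not h → t), and O(not h) is already established, so O(t).
Premises 2, 5, 6, 11 do not contribute to this derivation.
Hence t is obligatory.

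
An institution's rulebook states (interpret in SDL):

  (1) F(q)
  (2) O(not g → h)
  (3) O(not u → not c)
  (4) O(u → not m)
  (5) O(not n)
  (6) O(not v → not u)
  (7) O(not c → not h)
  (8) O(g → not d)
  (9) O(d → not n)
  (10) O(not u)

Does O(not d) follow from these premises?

Yes

Premise 10 states O(not u) outright.
Premise 3 is O(not u → not c); since O(not u), deontic closure gives O(not c).
With premise 7, O(not c → not h), the K-axiom yields O(not h).
Premise 2, O(not g → h), contraposes to O(not h → g); with O(not h) we get O(g).
Applying K to premise 8 (O(g → not d)) and O(g) yields O(not d).
Premises 1, 4, 5, 6, 9 do not contribute to this derivation.
So O(not d) follows.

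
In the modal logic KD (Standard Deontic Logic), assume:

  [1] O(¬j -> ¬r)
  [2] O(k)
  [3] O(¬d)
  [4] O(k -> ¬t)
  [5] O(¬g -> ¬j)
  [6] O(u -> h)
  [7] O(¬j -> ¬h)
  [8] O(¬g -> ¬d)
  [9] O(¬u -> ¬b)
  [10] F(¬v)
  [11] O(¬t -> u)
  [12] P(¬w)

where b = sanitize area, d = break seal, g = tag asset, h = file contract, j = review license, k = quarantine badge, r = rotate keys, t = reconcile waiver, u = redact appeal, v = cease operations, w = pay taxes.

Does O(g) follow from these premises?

Yes

From premise 2 we have O(k).
Premise 4 is O(k -> ¬t); since O(k), deontic closure gives O(¬t).
From O(¬t) and premise 11, O(¬t -> u), we obtain O(u).
With premise 6, O(u -> h), the K-axiom yields O(h).
Premise 7, O(¬j -> ¬h), contraposes to O(h -> j); with O(h) we get O(j).
Premise 5, O(¬g -> ¬j), contraposes to O(j -> g); with O(j) we get O(g).
Premises 1, 3, 8, 9, 10, 12 do not contribute to this derivation.
So O(g) follows.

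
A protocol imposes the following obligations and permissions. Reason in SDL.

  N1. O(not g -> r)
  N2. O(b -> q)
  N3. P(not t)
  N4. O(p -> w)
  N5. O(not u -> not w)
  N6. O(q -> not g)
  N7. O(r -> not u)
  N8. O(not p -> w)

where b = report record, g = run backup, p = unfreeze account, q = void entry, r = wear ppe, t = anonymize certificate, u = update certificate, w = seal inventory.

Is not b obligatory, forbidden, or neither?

Obligatory

Premises 8 and 4 are O(not p -> w) and O(p -> w); every ideal world satisfies not p or p, so in either case w holds — hence O(w).
Premise 5, O(not u -> not w), contraposes to O(w -> u); with O(w) we get O(u).
The contrapositive of premise 7 (O(r -> not u)) is O(u -> not r), and O(u) is already established, so O(not r).
Premise 1, O(not g -> r), contraposes to O(not r -> g); with O(not r) we get O(g).
The contrapositive of premise 6 (O(q -> not g)) is O(g -> not q), and O(g) is already established, so O(not q).
Premise 2, O(b -> q), contraposes to O(not q -> not b); with O(not q) we get O(not b).
Premise 3 does not contribute to this derivation.
Hence not b is obligatory.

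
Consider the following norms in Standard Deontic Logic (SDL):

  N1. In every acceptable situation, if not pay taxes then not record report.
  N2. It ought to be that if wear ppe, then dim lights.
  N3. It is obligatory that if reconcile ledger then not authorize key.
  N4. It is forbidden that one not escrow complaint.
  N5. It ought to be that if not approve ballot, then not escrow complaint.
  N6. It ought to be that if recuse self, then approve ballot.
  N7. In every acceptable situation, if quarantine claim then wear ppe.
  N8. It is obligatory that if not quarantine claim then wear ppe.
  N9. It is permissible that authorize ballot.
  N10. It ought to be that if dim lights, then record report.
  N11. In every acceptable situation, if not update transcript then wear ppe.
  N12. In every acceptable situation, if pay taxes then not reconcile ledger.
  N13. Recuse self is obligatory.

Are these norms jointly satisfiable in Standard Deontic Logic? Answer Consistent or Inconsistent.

Premise 5 is O(¬approve_ballot → ¬escrow_complaint), but O(¬approve_ballot) is not derivable from the premises, so it does not yield O(¬escrow_complaint).
So O(¬escrow_complaint) is not derivable, and the apparent clash with O(escrow_complaint) does not arise.
A world satisfying every obligation exists (e.g. approve_ballot=true, authorize_ballot=false, authorize_key=false, dim_lights=true, escrow_complaint=true, pay_taxes=true, quarantine_claim=false, reconcile_ledger=false, record_report=true, recuse_self=true, update_transcript=false, wear_ppe=true); no atom is both obligatory and forbidden, so the set is consistent.

Consistent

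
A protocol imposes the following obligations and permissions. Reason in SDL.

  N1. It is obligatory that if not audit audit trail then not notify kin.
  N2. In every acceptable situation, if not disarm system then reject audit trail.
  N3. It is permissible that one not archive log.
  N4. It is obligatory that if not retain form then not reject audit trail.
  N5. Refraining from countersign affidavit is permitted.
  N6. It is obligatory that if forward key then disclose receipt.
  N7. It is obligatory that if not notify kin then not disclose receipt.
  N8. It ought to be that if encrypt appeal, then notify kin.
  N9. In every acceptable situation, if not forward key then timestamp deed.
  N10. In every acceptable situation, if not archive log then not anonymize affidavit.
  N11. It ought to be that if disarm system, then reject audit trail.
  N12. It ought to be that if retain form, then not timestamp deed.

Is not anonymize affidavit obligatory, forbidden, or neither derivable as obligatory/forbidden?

Neither

Premise 10 is O(¬archive_log → ¬anonymize_affidavit), but O(¬archive_log) is not derivable from the premises (the permission P(¬archive_log) asserts only ¬O(archive_log), not O(¬archive_log)), so it does not yield O(¬anonymize_affidavit).
No premise or chain of K-axiom applications forces O(¬anonymize_affidavit), and none forces O(anonymize_affidavit). So ¬anonymize_affidavit is neither obligatory nor forbidden under these norms.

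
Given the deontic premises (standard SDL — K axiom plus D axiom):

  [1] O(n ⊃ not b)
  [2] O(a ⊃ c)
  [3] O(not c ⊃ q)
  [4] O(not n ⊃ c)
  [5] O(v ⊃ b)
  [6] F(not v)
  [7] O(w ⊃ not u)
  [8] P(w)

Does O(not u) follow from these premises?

No

Premise 7 is O(w ⊃ not u), but O(w) is not derivable from the premises (the permission P(w) asserts only not O(not w), not O(w)), so it does not yield O(not u).
No other premise forces O(not u). An ideal world satisfying every premise can still have not u false, so O(not u) is not derivable.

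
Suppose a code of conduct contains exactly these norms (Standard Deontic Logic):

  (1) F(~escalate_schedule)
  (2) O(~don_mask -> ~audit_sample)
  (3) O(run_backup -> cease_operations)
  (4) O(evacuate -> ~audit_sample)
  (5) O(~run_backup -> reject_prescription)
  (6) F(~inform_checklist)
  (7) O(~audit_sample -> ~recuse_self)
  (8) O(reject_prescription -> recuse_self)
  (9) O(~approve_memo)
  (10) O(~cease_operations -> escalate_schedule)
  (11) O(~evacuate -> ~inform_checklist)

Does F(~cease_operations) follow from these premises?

Yes

Premise 6, F(~inform_checklist), is equivalent to O(inform_checklist).
Premise 11, O(~evacuate -> ~inform_checklist), contraposes to O(inform_checklist -> evacuate); with O(inform_checklist) we get O(evacuate).
From O(evacuate) and premise 4, O(evacuate -> ~audit_sample), we obtain O(~audit_sample).
Applying K to premise 7 (O(~audit_sample -> ~recuse_self)) and O(~audit_sample) yields O(~recuse_self).
Premise 8 is O(reject_prescription -> recuse_self); contrapositively O(~recuse_self -> ~reject_prescription). Since O(~recuse_self) holds, K gives O(~reject_prescription).
The contrapositive of premise 5 (O(~run_backup -> reject_prescription)) is O(~reject_prescription -> run_backup), and O(~reject_prescription) is already established, so O(run_backup).
With premise 3, O(run_backup -> cease_operations), the K-axiom yields O(cease_operations).
Premises 1, 2, 9, 10 do not contribute to this derivation.
So O(cease_operations) holds, i.e. F(~cease_operations). The claim follows.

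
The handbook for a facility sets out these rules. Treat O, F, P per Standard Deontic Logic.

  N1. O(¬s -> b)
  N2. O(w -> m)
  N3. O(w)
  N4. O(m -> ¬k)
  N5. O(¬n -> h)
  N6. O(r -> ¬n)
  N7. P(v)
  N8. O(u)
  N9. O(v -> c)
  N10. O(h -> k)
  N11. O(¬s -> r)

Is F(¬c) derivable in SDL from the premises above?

Premise 9 is O(v -> c), but O(v) is not derivable from the premises (the permission P(v) asserts only ¬O(¬v), not O(v)), so it does not yield O(c).
No other premise forces O(c). An ideal world satisfying every premise can still have ¬c true, so F(¬c) is not derivable.

No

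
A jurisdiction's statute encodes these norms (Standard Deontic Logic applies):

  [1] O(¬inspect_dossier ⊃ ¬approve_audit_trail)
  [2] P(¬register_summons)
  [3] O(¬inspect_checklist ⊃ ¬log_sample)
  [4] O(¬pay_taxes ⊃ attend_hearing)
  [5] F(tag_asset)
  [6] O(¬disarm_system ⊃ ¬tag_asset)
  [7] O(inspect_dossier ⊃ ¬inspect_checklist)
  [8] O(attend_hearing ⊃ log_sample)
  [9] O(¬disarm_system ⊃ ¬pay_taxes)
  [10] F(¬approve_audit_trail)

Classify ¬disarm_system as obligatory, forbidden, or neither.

Forbidden

F(¬approve_audit_trail) at premise 10 means O(approve_audit_trail).
Premise 1, O(¬inspect_dossier ⊃ ¬approve_audit_trail), contraposes to O(approve_audit_trail ⊃ inspect_dossier); with O(approve_audit_trail) we get O(inspect_dossier).
Applying K to premise 7 (O(inspect_dossier ⊃ ¬inspect_checklist)) and O(inspect_dossier) yields O(¬inspect_checklist).
From O(¬inspect_checklist) and premise 3, O(¬inspect_checklist ⊃ ¬log_sample), we obtain O(¬log_sample).
The contrapositive of premise 8 (O(attend_hearing ⊃ log_sample)) is O(¬log_sample ⊃ ¬attend_hearing), and O(¬log_sample) is already established, so O(¬attend_hearing).
Premise 4, O(¬pay_taxes ⊃ attend_hearing), contraposes to O(¬attend_hearing ⊃ pay_taxes); with O(¬attend_hearing) we get O(pay_taxes).
The contrapositive of premise 9 (O(¬disarm_system ⊃ ¬pay_taxes)) is O(pay_taxes ⊃ disarm_system), and O(pay_taxes) is already established, so O(disarm_system).
Premises 2, 5, 6 do not contribute to this derivation.
Thus O(disarm_system), which is F(¬disarm_system): ¬disarm_system is forbidden.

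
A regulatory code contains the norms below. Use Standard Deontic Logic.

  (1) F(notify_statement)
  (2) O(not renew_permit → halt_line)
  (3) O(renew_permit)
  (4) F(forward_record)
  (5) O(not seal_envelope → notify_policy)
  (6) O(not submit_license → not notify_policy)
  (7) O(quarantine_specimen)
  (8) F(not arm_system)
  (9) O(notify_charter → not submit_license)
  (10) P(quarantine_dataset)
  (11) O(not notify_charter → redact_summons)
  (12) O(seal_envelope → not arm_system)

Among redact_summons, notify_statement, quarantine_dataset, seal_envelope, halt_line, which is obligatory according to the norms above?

F(not arm_system) at premise 8 means O(arm_system).
The contrapositive of premise 12 (O(seal_envelope → not arm_system)) is O(arm_system → not seal_envelope), and O(arm_system) is already established, so O(not seal_envelope).
With premise 5, O(not seal_envelope → notify_policy), the K-axiom yields O(notify_policy).
Premise 6, O(not submit_license → not notify_policy), contraposes to O(notify_policy → submit_license); with O(notify_policy) we get O(submit_license).
The contrapositive of premise 9 (O(notify_charter → not submit_license)) is O(submit_license → not notify_charter), and O(submit_license) is already established, so O(not notify_charter).
Premise 11 is O(not notify_charter → redact_summons); since O(not notify_charter), deontic closure gives O(redact_summons).
So O(redact_summons) holds — redact_summons is obligatory. None of the other listed options is made obligatory by any chain of premises.

redact_summons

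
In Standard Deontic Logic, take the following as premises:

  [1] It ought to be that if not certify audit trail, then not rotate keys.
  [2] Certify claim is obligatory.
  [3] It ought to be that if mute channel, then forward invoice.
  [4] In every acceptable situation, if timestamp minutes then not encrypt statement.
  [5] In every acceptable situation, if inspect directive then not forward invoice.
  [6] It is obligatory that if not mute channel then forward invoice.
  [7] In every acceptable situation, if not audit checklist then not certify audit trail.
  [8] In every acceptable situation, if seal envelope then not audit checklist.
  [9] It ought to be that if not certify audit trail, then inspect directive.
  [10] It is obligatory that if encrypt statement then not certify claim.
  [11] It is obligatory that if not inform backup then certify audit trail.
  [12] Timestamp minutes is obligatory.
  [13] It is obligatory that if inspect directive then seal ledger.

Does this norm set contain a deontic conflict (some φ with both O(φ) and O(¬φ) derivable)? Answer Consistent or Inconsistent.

Premise 10 is O(encrypt_statement → ¬certify_claim), but O(encrypt_statement) is not derivable from the premises, so it does not yield O(¬certify_claim).
So O(¬certify_claim) is not derivable, and the apparent clash with O(certify_claim) does not arise.
A world satisfying every obligation exists (e.g. audit_checklist=true, certify_audit_trail=true, certify_claim=true, encrypt_statement=false, forward_invoice=true, inform_backup=false, inspect_directive=false, mute_channel=false, rotate_keys=false, seal_envelope=false, seal_ledger=false, timestamp_minutes=true); no atom is both obligatory and forbidden, so the set is consistent.

Consistent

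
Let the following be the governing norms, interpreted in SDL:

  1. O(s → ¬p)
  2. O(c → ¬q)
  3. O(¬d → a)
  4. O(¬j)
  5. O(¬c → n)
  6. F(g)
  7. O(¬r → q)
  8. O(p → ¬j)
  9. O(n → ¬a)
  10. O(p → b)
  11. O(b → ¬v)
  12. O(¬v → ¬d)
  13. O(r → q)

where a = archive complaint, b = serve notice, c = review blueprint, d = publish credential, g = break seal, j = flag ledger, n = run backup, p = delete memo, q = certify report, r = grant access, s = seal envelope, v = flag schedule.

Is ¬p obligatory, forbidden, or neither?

Premises 13 and 7 cover both cases: O(r → q) and O(¬r → q). Since r ∨ ¬r is a tautology, O(q) follows.
The contrapositive of premise 2 (O(c → ¬q)) is O(q → ¬c), and O(q) is already established, so O(¬c).
Premise 5 is O(¬c → n); since O(¬c), deontic closure gives O(n).
With premise 9, O(n → ¬a), the K-axiom yields O(¬a).
Premise 3 is O(¬d → a); contrapositively O(¬a → d). Since O(¬a) holds, K gives O(d).
Premise 12, O(¬v → ¬d), contraposes to O(d → v); with O(d) we get O(v).
Premise 11, O(b → ¬v), contraposes to O(v → ¬b); with O(v) we get O(¬b).
The contrapositive of premise 10 (O(p → b)) is O(¬b → ¬p), and O(¬b) is already established, so O(¬p).
Premises 1, 4, 6, 8 do not contribute to this derivation.
Hence ¬p is obligatory.

Obligatory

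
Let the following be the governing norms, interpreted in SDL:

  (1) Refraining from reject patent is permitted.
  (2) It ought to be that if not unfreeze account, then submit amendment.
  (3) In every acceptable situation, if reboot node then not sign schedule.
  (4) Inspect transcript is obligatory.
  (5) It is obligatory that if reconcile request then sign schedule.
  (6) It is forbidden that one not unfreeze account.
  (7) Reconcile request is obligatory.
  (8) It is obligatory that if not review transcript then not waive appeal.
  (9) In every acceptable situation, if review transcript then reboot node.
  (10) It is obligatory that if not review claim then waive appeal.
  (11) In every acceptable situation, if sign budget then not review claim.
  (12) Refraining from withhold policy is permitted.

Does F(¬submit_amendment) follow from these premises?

Premise 2 is O(¬unfreeze_account → submit_amendment), but O(¬unfreeze_account) is not derivable from the premises, so it does not yield O(submit_amendment).
No other premise forces O(submit_amendment). An ideal world satisfying every premise can still have ¬submit_amendment true, so F(¬submit_amendment) is not derivable.

No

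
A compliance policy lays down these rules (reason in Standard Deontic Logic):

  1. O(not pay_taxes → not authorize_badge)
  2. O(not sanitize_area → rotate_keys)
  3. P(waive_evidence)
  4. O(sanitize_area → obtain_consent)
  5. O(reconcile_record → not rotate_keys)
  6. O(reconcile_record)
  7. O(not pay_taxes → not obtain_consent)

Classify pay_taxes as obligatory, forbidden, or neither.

Obligatory

From premise 6 we have O(reconcile_record).
Premise 5 is O(reconcile_record → not rotate_keys); since O(reconcile_record), deontic closure gives O(not rotate_keys).
Premise 2, O(not sanitize_area → rotate_keys), contraposes to O(not rotate_keys → sanitize_area); with O(not rotate_keys) we get O(sanitize_area).
With premise 4, O(sanitize_area → obtain_consent), the K-axiom yields O(obtain_consent).
The contrapositive of premise 7 (O(not pay_taxes → not obtain_consent)) is O(obtain_consent → pay_taxes), and O(obtain_consent) is already established, so O(pay_taxes).
Premises 1, 3 do not contribute to this derivation.
Hence pay_taxes is obligatory.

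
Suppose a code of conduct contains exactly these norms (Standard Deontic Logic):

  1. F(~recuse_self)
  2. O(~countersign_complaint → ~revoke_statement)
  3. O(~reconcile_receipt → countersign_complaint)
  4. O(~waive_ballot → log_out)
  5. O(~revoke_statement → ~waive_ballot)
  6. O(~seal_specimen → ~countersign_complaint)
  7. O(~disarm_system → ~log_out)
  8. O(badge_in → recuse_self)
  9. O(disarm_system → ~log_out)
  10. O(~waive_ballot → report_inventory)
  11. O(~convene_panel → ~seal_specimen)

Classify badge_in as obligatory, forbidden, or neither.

Premise 8 is O(badge_in → recuse_self); even if O(recuse_self) held, inferring O(badge_in) would be affirming the consequent — invalid.
No premise or chain of K-axiom applications forces O(badge_in), and none forces O(~badge_in). So badge_in is neither obligatory nor forbidden under these norms.

Neither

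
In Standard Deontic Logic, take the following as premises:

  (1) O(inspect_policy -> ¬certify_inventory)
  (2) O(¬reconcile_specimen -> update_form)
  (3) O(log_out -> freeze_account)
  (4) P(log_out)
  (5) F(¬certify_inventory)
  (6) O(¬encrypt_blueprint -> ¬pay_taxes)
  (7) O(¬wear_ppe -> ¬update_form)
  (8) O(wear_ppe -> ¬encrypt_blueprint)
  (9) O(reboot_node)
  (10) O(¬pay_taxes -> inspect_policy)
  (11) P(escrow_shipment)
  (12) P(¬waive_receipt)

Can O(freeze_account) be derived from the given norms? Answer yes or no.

Premise 3 is O(log_out -> freeze_account), but O(log_out) is not derivable from the premises (the permission P(log_out) asserts only ¬O(¬log_out), not O(log_out)), so it does not yield O(freeze_account).
No other premise forces O(freeze_account). An ideal world satisfying every premise can still have freeze_account false, so O(freeze_account) is not derivable.

No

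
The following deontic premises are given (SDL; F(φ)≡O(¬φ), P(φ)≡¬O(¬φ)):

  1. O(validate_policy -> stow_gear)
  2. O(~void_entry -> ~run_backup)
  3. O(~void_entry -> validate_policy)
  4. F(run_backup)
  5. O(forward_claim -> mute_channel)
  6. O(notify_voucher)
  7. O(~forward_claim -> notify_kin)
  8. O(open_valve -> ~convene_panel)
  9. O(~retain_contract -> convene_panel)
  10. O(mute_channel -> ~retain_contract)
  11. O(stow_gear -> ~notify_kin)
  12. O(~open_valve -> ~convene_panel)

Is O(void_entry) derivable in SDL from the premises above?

Premises 12 and 8 are O(~open_valve -> ~convene_panel) and O(open_valve -> ~convene_panel); every ideal world satisfies ~open_valve or open_valve, so in either case ~convene_panel holds — hence O(~convene_panel).
Premise 9, O(~retain_contract -> convene_panel), contraposes to O(~convene_panel -> retain_contract); with O(~convene_panel) we get O(retain_contract).
Premise 10 is O(mute_channel -> ~retain_contract); contrapositively O(retain_contract -> ~mute_channel). Since O(retain_contract) holds, K gives O(~mute_channel).
Premise 5 is O(forward_claim -> mute_channel); contrapositively O(~mute_channel -> ~forward_claim). Since O(~mute_channel) holds, K gives O(~forward_claim).
From O(~forward_claim) and premise 7, O(~forward_claim -> notify_kin), we obtain O(notify_kin).
Premise 11, O(stow_gear -> ~notify_kin), contraposes to O(notify_kin -> ~stow_gear); with O(notify_kin) we get O(~stow_gear).
The contrapositive of premise 1 (O(validate_policy -> stow_gear)) is O(~stow_gear -> ~validate_policy), and O(~stow_gear) is already established, so O(~validate_policy).
Premise 3, O(~void_entry -> validate_policy), contraposes to O(~validate_policy -> void_entry); with O(~validate_policy) we get O(void_entry).
Premises 2, 4, 6 do not contribute to this derivation.
So O(void_entry) follows.

Yes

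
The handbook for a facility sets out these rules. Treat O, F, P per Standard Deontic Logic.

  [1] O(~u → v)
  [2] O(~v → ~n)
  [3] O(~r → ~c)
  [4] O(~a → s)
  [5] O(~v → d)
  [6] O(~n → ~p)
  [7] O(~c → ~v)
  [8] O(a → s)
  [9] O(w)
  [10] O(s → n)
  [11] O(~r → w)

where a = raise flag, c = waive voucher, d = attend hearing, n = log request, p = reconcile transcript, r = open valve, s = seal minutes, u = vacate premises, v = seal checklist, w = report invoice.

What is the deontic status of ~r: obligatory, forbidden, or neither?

By case analysis on a: premise 8 gives O(a → s) and premise 4 gives O(~a → s), so O(s) either way.
Premise 10 is O(s → n); since O(s), deontic closure gives O(n).
The contrapositive of premise 2 (O(~v → ~n)) is O(n → v), and O(n) is already established, so O(v).
The contrapositive of premise 7 (O(~c → ~v)) is O(v → c), and O(v) is already established, so O(c).
The contrapositive of premise 3 (O(~r → ~c)) is O(c → r), and O(c) is already established, so O(r).
Premises 1, 5, 6, 9, 11 do not contribute to this derivation.
Thus O(r), which is F(~r): ~r is forbidden.

Forbidden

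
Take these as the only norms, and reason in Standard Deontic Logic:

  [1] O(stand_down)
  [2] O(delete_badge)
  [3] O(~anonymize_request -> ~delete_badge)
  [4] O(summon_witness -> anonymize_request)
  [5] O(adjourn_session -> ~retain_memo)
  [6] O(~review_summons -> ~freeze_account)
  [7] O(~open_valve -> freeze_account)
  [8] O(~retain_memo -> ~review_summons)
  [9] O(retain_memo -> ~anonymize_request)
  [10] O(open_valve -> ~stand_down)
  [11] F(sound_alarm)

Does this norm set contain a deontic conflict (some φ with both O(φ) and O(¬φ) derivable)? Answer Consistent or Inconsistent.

Inconsistent

Premise 2 gives O(delete_badge).
Premise 3 is O(~anonymize_request -> ~delete_badge); contrapositively O(delete_badge -> anonymize_request). Since O(delete_badge) holds, K gives O(anonymize_request).
Premise 9 is O(retain_memo -> ~anonymize_request); contrapositively O(anonymize_request -> ~retain_memo). Since O(anonymize_request) holds, K gives O(~retain_memo).
From O(~retain_memo) and premise 8, O(~retain_memo -> ~review_summons), we obtain O(~review_summons).
With premise 6, O(~review_summons -> ~freeze_account), the K-axiom yields O(~freeze_account).
Premise 7, O(~open_valve -> freeze_account), contraposes to O(~freeze_account -> open_valve); with O(~freeze_account) we get O(open_valve).
Premise 10 is O(open_valve -> ~stand_down); since O(open_valve), deontic closure gives O(~stand_down).
However, premise 1 gives O(stand_down).
We now have both O(~stand_down) and O(stand_down) — stand_down is simultaneously obligatory and forbidden, violating the D-axiom.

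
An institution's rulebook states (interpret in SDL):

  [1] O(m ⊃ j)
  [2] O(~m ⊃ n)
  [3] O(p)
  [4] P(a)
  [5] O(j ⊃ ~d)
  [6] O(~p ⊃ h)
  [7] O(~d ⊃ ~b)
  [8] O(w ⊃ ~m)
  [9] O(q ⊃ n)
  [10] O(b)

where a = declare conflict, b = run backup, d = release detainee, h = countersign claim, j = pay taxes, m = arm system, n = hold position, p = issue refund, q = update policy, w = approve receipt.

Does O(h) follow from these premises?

Premise 6 is O(~p ⊃ h), but O(~p) is not derivable from the premises, so it does not yield O(h).
No other premise forces O(h). An ideal world satisfying every premise can still have h false, so O(h) is not derivable.

No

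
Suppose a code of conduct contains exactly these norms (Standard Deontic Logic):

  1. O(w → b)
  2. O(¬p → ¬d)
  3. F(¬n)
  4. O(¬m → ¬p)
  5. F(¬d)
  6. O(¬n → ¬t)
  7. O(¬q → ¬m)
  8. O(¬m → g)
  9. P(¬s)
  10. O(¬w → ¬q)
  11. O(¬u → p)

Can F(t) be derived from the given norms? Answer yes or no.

No

Premise 6 is O(¬n → ¬t), but O(¬n) is not derivable from the premises, so it does not yield O(¬t).
No other premise forces O(¬t). An ideal world satisfying every premise can still have t true, so F(t) is not derivable.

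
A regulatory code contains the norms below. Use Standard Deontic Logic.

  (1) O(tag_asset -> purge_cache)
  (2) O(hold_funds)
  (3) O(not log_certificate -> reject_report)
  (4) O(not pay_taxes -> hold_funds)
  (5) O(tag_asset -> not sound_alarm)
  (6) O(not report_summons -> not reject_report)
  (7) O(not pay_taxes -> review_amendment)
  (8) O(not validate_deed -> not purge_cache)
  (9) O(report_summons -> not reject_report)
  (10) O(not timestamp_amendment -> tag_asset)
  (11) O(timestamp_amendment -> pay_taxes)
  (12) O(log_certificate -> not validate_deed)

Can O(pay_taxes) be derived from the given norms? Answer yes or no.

Yes

Premises 6 and 9 cover both cases: O(not report_summons -> not reject_report) and O(report_summons -> not reject_report). Since not report_summons ∨ report_summons is a tautology, O(not reject_report) follows.
Premise 3 is O(not log_certificate -> reject_report); contrapositively O(not reject_report -> log_certificate). Since O(not reject_report) holds, K gives O(log_certificate).
Premise 12 is O(log_certificate -> not validate_deed); since O(log_certificate), deontic closure gives O(not validate_deed).
From O(not validate_deed) and premise 8, O(not validate_deed -> not purge_cache), we obtain O(not purge_cache).
Premise 1 is O(tag_asset -> purge_cache); contrapositively O(not purge_cache -> not tag_asset). Since O(not purge_cache) holds, K gives O(not tag_asset).
Premise 10 is O(not timestamp_amendment -> tag_asset); contrapositively O(not tag_asset -> timestamp_amendment). Since O(not tag_asset) holds, K gives O(timestamp_amendment).
Applying K to premise 11 (O(timestamp_amendment -> pay_taxes)) and O(timestamp_amendment) yields O(pay_taxes).
Premises 2, 4, 5, 7 do not contribute to this derivation.
So O(pay_taxes) follows.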